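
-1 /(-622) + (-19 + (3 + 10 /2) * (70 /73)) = -514321 /45406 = -11.33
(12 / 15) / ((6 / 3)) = 0.40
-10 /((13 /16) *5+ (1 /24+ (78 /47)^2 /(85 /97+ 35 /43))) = -1245876000 /714339187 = -1.74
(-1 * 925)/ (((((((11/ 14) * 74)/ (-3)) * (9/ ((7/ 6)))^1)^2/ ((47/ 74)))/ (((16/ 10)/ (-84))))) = 80605/ 161010828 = 0.00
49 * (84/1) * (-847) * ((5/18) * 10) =-29052100/3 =-9684033.33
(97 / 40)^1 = 97 / 40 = 2.42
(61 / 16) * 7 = 427 / 16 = 26.69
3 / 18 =1 / 6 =0.17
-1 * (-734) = 734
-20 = -20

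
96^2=9216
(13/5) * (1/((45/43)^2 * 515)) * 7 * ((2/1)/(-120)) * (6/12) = -168259/625725000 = -0.00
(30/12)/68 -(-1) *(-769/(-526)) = 53607/35768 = 1.50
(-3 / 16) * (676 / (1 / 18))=-4563 / 2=-2281.50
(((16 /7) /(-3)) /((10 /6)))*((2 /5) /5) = -32 /875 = -0.04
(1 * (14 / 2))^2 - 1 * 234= -185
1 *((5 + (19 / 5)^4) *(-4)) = -533784 / 625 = -854.05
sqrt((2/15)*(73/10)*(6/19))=sqrt(2774)/95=0.55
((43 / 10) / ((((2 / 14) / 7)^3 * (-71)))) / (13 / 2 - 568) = 5058907 / 398665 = 12.69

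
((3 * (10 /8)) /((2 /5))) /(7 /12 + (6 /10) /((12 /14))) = 1125 /154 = 7.31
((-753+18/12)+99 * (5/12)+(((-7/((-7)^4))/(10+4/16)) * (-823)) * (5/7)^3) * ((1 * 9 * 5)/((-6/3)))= 15978.71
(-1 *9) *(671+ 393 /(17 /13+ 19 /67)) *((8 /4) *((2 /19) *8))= -20356944 /1463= -13914.52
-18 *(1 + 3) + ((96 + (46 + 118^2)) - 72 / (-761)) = 10649506 / 761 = 13994.09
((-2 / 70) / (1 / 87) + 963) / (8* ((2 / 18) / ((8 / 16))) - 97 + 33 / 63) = -151281 / 14915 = -10.14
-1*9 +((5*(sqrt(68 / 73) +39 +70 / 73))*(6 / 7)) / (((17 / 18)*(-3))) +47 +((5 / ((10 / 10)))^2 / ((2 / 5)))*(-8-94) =-55574579 / 8687-360*sqrt(1241) / 8687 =-6398.90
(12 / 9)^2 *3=16 / 3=5.33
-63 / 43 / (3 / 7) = -147 / 43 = -3.42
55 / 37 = 1.49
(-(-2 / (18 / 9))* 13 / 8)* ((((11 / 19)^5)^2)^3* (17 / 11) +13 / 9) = 4868607697474397927098481286239666576621 / 2074199561074756935409585674653399640609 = 2.35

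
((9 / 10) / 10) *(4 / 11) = 9 / 275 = 0.03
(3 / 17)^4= 81 / 83521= 0.00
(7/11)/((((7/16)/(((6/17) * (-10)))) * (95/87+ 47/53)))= -1106640/426547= -2.59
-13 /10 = -1.30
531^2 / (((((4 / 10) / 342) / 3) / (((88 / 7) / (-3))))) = -21214745640 / 7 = -3030677948.57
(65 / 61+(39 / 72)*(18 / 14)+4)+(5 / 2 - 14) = -19601 / 3416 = -5.74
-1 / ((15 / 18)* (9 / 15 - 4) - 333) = 6 / 2015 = 0.00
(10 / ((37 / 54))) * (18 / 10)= 972 / 37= 26.27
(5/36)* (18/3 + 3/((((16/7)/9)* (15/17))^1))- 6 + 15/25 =-2599/960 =-2.71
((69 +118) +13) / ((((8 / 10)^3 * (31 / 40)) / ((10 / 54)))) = 78125 / 837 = 93.34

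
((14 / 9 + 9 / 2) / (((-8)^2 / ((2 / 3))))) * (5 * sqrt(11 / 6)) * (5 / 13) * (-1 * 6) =-2725 * sqrt(66) / 22464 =-0.99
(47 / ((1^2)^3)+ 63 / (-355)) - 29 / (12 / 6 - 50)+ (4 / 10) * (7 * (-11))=283319 / 17040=16.63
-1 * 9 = -9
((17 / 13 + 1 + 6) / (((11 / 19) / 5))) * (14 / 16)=17955 / 286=62.78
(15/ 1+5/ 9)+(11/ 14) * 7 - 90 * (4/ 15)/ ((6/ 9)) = -269/ 18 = -14.94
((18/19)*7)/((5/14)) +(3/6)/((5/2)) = 1783/95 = 18.77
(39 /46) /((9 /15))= 65 /46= 1.41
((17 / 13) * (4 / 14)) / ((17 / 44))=88 / 91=0.97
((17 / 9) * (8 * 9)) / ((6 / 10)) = 226.67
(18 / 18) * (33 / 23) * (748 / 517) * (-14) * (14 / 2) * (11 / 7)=-345576 / 1081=-319.68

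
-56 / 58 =-28 / 29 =-0.97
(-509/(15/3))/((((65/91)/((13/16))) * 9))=-46319/3600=-12.87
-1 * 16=-16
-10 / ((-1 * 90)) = 1 / 9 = 0.11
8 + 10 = 18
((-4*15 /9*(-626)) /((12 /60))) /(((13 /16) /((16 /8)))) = 2003200 /39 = 51364.10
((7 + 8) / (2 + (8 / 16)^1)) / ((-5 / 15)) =-18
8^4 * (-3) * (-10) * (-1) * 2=-245760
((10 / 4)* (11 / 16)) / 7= 55 / 224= 0.25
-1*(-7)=7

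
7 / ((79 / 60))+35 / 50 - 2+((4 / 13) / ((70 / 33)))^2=132066313 / 32709950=4.04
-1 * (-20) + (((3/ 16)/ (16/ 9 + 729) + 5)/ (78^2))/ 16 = 204874602347/ 10243703808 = 20.00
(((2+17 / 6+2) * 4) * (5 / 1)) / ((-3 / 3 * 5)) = -82 / 3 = -27.33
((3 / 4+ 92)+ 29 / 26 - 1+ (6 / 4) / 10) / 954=0.10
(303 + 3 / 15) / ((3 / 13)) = 19708 / 15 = 1313.87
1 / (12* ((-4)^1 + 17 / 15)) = -5 / 172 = -0.03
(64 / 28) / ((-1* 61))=-16 / 427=-0.04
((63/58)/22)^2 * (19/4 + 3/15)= 35721/2960320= 0.01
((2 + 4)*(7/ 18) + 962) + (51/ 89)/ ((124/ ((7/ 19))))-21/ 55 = 33350718473/ 34597860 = 963.95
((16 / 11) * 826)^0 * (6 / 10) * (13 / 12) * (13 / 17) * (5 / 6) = 169 / 408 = 0.41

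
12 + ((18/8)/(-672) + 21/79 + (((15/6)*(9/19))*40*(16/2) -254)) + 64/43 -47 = 5302956195/57830528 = 91.70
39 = 39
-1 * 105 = -105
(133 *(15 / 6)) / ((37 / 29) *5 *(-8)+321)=19285 / 15658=1.23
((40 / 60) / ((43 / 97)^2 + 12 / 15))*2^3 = 752720 / 140643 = 5.35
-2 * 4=-8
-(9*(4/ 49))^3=-46656/ 117649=-0.40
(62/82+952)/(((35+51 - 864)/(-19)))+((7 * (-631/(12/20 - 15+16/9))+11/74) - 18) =119109325885/335184184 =355.35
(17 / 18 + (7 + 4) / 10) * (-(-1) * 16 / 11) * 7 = 10304 / 495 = 20.82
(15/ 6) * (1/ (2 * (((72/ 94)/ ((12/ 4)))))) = 235/ 48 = 4.90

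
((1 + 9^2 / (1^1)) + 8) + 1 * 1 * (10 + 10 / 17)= 1710 / 17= 100.59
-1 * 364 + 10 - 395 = -749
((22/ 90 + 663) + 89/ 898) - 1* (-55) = 29028263/ 40410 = 718.34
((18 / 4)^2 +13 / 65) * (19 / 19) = 409 / 20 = 20.45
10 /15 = 2 /3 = 0.67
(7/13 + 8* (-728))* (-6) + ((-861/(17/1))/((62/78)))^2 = 140810983803/3610477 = 39000.66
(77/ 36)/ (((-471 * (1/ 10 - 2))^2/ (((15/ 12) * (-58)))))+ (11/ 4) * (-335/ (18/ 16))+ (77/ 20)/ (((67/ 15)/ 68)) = -73429108850669/ 96582028806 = -760.28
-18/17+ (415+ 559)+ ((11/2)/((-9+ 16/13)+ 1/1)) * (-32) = 16982/17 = 998.94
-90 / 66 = -15 / 11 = -1.36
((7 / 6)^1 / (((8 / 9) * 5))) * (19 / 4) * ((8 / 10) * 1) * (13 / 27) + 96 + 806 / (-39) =75.81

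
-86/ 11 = -7.82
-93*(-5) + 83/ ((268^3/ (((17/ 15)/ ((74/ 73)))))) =9935284739803/ 21366203520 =465.00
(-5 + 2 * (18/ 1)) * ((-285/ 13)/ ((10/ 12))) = -10602/ 13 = -815.54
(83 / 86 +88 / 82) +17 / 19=196495 / 66994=2.93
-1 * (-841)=841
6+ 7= 13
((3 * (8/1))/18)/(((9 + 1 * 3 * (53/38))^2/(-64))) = -369664/753003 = -0.49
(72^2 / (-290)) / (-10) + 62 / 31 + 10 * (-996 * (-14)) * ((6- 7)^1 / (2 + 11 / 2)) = -13476454 / 725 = -18588.21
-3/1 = -3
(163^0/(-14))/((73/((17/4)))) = -17/4088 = -0.00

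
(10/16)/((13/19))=95/104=0.91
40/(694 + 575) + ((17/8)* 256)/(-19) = -689576/24111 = -28.60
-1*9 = -9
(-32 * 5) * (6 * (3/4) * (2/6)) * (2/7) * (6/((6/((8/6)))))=-640/7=-91.43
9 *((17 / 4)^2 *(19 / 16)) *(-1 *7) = -345933 / 256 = -1351.30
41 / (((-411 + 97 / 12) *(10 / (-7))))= 1722 / 24175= 0.07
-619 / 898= -0.69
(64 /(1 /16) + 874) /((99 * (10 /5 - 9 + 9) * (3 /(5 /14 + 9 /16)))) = 97747 /33264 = 2.94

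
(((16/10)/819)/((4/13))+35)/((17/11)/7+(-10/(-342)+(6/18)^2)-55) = -2304643/3597150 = -0.64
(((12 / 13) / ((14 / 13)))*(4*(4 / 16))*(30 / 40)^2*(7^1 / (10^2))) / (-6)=-9 / 1600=-0.01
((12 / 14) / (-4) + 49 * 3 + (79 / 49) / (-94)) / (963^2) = 338008 / 2135730807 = 0.00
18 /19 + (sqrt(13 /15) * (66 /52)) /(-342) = 18 /19 - 11 * sqrt(195) /44460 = 0.94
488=488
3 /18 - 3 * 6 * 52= -5615 /6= -935.83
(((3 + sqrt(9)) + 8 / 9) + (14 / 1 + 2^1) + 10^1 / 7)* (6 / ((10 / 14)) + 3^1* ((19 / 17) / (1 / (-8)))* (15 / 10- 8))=2644232 / 595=4444.09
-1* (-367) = 367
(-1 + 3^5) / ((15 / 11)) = 2662 / 15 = 177.47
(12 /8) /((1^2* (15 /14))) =7 /5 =1.40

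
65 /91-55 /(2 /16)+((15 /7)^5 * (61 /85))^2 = 49967402439900 /81635346961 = 612.08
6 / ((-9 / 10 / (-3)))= 20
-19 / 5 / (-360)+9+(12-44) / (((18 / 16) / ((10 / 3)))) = -463343 / 5400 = -85.80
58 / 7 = 8.29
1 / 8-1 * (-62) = 497 / 8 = 62.12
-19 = -19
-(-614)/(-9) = -614/9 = -68.22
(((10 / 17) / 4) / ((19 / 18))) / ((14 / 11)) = 495 / 4522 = 0.11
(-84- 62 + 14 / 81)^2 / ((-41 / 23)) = -3209036912 / 269001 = -11929.46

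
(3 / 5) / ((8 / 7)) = 0.52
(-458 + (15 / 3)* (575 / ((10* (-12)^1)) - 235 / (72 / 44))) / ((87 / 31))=-2678431 / 6264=-427.59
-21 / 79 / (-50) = 21 / 3950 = 0.01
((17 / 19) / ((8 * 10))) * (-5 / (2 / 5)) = -85 / 608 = -0.14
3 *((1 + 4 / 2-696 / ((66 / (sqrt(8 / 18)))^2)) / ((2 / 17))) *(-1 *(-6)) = 162673 / 363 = 448.13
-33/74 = -0.45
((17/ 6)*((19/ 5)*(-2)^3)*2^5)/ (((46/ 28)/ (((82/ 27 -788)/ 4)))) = 3066856576/ 9315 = 329238.49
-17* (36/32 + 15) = -2193/8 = -274.12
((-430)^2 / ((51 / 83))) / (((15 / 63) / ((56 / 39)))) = 1203181280 / 663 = 1814753.06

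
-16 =-16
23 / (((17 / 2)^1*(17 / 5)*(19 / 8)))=1840 / 5491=0.34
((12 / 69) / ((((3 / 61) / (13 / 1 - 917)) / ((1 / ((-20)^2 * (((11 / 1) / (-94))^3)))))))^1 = 11450431024 / 2295975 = 4987.18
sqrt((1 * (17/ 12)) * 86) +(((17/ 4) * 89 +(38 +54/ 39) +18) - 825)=-20247/ 52 +sqrt(4386)/ 6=-378.33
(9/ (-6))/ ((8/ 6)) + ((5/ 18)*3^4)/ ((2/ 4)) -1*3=40.88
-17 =-17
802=802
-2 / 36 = -1 / 18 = -0.06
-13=-13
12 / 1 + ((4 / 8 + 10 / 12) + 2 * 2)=52 / 3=17.33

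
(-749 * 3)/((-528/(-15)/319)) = -325815/16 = -20363.44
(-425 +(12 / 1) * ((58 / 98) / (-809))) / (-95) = 16847773 / 3765895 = 4.47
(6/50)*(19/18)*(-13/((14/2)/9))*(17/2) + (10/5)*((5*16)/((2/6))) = 323403/700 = 462.00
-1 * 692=-692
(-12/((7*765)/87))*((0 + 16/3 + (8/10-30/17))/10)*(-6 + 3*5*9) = -2778316/252875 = -10.99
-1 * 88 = -88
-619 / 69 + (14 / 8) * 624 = 74729 / 69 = 1083.03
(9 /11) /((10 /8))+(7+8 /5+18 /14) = 4058 /385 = 10.54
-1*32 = -32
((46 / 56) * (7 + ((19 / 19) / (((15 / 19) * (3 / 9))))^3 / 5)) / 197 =129191 / 1723750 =0.07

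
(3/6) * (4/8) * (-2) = -1/2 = -0.50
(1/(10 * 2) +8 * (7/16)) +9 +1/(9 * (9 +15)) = 13559/1080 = 12.55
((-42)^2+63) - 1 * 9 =1818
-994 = -994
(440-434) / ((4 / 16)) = 24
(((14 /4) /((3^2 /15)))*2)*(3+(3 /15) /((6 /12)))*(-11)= -1309 /3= -436.33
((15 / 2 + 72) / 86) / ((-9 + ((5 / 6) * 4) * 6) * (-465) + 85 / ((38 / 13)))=-3021 / 16620790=-0.00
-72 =-72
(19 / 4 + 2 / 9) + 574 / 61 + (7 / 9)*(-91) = -123845 / 2196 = -56.40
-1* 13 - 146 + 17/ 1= -142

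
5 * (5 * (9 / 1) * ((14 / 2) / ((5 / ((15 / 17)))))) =4725 / 17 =277.94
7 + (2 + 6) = 15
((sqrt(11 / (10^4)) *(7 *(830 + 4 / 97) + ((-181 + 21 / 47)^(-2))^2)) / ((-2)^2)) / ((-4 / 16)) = -116907276806614140073 *sqrt(11) / 2012073472624057408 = -192.71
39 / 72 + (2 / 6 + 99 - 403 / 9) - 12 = 3103 / 72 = 43.10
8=8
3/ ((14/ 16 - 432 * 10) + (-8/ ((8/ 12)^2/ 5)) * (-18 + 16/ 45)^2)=-1080/ 11641861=-0.00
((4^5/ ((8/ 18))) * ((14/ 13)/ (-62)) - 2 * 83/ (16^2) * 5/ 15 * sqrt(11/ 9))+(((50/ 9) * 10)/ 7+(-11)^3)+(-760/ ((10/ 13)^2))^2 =1046230087601/ 634725 - 83 * sqrt(11)/ 1152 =1648320.04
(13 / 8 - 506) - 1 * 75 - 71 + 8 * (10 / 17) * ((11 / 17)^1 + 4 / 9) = -13426123 / 20808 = -645.24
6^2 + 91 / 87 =3223 / 87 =37.05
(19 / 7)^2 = 361 / 49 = 7.37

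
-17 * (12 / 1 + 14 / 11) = -2482 / 11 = -225.64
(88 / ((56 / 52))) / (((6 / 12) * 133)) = 1144 / 931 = 1.23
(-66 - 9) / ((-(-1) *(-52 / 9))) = 12.98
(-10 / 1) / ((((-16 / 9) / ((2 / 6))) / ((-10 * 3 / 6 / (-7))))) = 75 / 56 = 1.34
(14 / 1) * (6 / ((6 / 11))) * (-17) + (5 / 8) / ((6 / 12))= -10467 / 4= -2616.75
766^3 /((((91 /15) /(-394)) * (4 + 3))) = -2656279617360 /637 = -4169983700.72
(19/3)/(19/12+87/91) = 6916/2773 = 2.49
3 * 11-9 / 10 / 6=657 / 20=32.85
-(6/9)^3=-8/27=-0.30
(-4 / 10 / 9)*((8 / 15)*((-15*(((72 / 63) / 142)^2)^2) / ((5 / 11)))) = 45056 / 13728025368225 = 0.00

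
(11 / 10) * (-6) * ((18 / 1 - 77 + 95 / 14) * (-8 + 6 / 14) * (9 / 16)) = -11506671 / 7840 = -1467.69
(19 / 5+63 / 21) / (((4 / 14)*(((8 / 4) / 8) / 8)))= 3808 / 5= 761.60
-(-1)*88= 88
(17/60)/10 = 17/600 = 0.03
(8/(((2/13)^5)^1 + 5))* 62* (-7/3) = -41584816/179661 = -231.46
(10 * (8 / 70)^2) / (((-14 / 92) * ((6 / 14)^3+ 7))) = -368 / 3035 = -0.12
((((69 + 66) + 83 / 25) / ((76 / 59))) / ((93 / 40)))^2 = 461218576 / 216225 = 2133.05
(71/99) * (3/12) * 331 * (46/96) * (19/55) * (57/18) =195128803/6272640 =31.11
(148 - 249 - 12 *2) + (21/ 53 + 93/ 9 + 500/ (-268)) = -1237198/ 10653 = -116.14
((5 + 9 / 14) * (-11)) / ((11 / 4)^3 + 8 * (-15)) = 27808 / 44443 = 0.63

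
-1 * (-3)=3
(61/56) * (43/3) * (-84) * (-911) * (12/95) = 14337318/95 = 150919.14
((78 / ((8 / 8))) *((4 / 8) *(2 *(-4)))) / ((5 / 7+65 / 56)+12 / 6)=-2496 / 31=-80.52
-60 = -60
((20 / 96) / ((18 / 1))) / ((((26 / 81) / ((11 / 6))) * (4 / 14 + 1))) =385 / 7488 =0.05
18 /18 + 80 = 81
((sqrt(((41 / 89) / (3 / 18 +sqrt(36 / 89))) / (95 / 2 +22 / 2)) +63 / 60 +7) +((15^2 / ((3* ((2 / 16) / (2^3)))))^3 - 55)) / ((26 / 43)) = 43* sqrt(1599) / (507* sqrt(89 +36* sqrt(89))) +95109119959623 / 520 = 182902153768.67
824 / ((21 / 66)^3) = 8773952 / 343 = 25580.03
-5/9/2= -5/18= -0.28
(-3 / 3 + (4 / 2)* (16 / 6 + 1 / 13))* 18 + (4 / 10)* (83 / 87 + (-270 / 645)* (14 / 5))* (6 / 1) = 32521642 / 405275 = 80.25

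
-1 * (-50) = 50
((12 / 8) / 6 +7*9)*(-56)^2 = 198352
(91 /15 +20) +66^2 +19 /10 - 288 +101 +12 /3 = 126029 /30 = 4200.97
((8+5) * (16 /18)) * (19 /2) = 988 /9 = 109.78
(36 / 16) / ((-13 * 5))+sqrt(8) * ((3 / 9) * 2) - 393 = -102189 / 260+4 * sqrt(2) / 3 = -391.15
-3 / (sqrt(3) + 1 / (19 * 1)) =-1.68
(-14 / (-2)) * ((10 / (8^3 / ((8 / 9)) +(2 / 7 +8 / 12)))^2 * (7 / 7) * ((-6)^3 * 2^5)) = -14.54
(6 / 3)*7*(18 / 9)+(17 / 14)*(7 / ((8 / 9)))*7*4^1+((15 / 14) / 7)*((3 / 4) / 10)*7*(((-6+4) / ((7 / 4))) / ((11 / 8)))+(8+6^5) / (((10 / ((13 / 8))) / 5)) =14273115 / 2156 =6620.18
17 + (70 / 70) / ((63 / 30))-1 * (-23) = 850 / 21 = 40.48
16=16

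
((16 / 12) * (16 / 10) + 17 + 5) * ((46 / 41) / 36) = 0.75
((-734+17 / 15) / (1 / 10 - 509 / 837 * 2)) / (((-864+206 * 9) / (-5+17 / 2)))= 2385481 / 1027730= 2.32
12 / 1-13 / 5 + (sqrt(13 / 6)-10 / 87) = sqrt(78) / 6 + 4039 / 435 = 10.76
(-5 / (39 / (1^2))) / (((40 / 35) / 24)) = -35 / 13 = -2.69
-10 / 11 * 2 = -20 / 11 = -1.82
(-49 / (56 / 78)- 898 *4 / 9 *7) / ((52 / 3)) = -103033 / 624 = -165.12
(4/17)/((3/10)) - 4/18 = 0.56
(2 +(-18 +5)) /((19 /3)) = -33 /19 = -1.74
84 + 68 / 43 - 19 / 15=54383 / 645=84.31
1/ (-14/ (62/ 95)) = -31/ 665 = -0.05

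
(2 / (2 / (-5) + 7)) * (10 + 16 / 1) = 260 / 33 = 7.88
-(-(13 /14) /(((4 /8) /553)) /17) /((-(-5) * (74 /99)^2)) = 10065627 /465460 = 21.63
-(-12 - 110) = 122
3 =3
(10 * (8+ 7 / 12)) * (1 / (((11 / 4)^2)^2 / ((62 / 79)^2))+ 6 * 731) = 103198135365475 / 274123443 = 376465.92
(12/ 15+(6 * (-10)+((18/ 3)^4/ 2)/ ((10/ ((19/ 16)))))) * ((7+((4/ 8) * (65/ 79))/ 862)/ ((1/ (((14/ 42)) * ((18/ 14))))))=203082081/ 3813488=53.25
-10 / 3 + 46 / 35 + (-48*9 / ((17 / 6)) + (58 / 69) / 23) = -48614882 / 314755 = -154.45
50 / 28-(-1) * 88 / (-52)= 17 / 182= 0.09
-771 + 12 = -759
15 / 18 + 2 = 17 / 6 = 2.83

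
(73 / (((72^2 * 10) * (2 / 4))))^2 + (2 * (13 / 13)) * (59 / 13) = 79277944477 / 8734003200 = 9.08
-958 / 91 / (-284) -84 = -1084969 / 12922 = -83.96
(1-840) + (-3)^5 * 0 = -839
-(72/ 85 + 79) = -6787/ 85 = -79.85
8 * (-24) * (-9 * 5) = 8640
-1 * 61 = -61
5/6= 0.83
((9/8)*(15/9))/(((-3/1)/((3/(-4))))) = 15/32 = 0.47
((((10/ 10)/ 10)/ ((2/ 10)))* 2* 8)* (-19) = -152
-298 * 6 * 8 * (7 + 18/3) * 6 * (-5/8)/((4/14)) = 2440620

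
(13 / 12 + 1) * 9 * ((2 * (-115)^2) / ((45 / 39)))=859625 / 2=429812.50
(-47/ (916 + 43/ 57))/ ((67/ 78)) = -208962/ 3501085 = -0.06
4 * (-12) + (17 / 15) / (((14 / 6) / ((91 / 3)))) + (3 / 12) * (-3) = -2041 / 60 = -34.02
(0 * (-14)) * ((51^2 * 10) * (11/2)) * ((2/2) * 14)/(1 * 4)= 0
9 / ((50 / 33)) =297 / 50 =5.94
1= 1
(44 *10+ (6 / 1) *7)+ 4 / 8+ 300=1565 / 2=782.50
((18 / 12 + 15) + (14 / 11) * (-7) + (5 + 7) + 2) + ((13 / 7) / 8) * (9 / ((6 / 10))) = 15445 / 616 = 25.07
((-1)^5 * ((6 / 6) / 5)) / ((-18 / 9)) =1 / 10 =0.10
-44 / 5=-8.80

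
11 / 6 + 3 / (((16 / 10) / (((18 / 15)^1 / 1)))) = 49 / 12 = 4.08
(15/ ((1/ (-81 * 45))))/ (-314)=54675/ 314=174.12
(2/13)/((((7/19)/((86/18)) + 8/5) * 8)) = 4085/356252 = 0.01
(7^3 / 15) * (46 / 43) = 15778 / 645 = 24.46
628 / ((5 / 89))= 55892 / 5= 11178.40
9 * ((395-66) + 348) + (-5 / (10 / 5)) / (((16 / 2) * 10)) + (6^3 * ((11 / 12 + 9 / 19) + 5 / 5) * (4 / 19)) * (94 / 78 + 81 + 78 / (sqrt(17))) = 3060720 * sqrt(17) / 6137 + 2256921035 / 150176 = 17084.83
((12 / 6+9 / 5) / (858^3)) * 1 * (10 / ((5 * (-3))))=-19 / 4737215340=-0.00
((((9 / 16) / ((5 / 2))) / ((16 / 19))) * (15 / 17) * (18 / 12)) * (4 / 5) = 1539 / 5440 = 0.28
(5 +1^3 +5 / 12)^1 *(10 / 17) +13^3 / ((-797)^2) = 3.78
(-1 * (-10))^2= 100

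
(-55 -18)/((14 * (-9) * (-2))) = -73/252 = -0.29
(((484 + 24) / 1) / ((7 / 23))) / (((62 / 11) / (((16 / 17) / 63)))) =4.42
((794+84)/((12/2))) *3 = 439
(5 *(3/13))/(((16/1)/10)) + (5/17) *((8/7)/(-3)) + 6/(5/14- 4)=-38537/37128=-1.04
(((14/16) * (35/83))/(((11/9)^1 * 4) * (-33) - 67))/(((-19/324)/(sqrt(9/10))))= 35721 * sqrt(10)/4320980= 0.03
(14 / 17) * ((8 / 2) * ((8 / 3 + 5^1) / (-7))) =-184 / 51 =-3.61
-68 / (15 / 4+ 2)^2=-1088 / 529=-2.06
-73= -73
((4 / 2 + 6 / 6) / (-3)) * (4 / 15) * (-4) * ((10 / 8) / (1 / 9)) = 12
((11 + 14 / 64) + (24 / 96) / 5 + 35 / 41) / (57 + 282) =79523 / 2223840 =0.04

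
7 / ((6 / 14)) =49 / 3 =16.33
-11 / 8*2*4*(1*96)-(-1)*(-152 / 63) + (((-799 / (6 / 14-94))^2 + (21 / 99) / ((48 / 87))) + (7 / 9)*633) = -2344176211513 / 4757029200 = -492.78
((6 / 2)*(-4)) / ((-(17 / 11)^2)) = 1452 / 289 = 5.02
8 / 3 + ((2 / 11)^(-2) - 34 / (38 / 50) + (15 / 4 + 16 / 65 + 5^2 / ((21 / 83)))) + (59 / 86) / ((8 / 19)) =1652552927 / 17843280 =92.61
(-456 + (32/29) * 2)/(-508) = 3290/3683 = 0.89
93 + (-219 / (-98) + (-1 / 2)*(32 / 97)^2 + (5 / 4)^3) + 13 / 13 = 2895585421 / 29506624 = 98.13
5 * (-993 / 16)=-4965 / 16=-310.31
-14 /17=-0.82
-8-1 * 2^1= -10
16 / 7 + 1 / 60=967 / 420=2.30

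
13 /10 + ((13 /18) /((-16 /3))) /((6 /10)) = 1.07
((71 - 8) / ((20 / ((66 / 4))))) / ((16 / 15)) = 6237 / 128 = 48.73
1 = 1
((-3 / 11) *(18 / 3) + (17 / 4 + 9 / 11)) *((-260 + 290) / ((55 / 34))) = 7701 / 121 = 63.64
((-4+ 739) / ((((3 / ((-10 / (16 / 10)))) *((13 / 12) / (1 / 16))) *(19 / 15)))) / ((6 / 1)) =-91875 / 7904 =-11.62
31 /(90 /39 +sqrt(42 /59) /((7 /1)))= 832195 /61781 - 5239*sqrt(2478) /370686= 12.77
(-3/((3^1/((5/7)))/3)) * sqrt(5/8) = -15 * sqrt(10)/28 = -1.69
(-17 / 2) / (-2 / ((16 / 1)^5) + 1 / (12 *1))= -13369344 / 131069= -102.00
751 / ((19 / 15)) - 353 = 4558 / 19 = 239.89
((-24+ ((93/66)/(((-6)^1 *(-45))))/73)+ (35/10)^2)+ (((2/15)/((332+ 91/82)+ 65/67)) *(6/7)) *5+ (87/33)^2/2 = -50699381856971/6128286200190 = -8.27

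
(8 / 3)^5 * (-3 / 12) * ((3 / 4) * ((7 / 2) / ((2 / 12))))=-14336 / 27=-530.96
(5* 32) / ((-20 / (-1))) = 8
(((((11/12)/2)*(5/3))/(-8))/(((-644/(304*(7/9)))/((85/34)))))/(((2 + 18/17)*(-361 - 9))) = -17765/229402368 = -0.00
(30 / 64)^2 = 225 / 1024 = 0.22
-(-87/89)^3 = 658503/704969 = 0.93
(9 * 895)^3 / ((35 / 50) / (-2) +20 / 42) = 219505761877500 / 53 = 4141618148632.08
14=14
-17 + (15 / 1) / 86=-1447 / 86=-16.83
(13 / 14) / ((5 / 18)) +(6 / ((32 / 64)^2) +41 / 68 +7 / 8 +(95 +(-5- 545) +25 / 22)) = -22255243 / 52360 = -425.04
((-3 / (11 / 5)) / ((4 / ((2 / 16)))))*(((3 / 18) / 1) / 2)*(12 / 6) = -5 / 704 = -0.01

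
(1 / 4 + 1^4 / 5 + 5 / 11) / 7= 199 / 1540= 0.13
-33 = -33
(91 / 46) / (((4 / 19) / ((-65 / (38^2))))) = -5915 / 13984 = -0.42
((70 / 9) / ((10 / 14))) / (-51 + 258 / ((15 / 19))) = 70 / 1773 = 0.04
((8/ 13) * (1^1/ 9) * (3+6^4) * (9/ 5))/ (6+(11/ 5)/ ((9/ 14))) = 11691/ 689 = 16.97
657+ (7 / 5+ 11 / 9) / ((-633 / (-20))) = 3743401 / 5697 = 657.08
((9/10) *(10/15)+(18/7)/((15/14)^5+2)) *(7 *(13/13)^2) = 86939643/9175115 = 9.48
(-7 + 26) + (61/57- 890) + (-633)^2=22789687/57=399819.07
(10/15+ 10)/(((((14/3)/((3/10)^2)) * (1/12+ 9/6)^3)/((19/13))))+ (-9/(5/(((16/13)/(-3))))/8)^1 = 138018/821275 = 0.17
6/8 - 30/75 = 7/20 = 0.35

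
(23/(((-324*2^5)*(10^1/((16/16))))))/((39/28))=-161/1010880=-0.00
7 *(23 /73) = 2.21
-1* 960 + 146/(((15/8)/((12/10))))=-21664/25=-866.56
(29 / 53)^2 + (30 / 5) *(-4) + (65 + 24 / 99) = 41.54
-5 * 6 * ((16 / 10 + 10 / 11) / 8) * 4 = -414 / 11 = -37.64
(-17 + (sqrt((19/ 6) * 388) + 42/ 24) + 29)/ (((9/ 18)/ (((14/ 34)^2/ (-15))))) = -98 * sqrt(11058)/ 13005-539/ 1734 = -1.10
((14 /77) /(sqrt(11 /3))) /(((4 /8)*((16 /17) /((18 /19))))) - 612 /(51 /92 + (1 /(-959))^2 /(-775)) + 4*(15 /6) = -39767328329270 /36350391433 + 153*sqrt(33) /4598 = -1093.81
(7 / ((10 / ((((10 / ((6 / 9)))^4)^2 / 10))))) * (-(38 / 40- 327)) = 935906146875 / 16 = 58494134179.69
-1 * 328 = -328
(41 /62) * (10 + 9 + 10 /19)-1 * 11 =2253 /1178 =1.91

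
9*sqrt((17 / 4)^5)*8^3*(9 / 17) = 22032*sqrt(17) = 90840.26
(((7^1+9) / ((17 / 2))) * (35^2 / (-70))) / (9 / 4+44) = -448 / 629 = -0.71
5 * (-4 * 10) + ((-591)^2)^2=121997216761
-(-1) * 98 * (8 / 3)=784 / 3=261.33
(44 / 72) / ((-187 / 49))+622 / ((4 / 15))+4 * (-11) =350116 / 153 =2288.34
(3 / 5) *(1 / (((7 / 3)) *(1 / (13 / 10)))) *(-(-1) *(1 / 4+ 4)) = 1989 / 1400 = 1.42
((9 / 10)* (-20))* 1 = -18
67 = 67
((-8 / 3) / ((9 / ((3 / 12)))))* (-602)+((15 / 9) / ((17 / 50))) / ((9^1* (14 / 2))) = 47842 / 1071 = 44.67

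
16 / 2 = 8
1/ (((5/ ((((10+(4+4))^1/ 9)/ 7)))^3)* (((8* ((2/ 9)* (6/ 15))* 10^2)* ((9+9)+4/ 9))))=81/ 569380000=0.00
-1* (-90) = 90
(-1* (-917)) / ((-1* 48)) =-917 / 48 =-19.10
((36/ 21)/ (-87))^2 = 16/ 41209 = 0.00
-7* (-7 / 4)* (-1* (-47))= 2303 / 4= 575.75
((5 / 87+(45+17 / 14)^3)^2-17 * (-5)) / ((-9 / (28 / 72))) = -555219484801248438481 / 1318935913344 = -420960168.86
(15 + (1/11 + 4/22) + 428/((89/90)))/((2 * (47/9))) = 1974024/46013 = 42.90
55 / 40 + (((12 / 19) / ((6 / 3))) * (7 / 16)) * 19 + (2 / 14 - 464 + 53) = -2848 / 7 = -406.86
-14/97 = -0.14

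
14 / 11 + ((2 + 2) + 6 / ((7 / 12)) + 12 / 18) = 16.23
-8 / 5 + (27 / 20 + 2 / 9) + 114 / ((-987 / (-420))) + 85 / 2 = 153943 / 1692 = 90.98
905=905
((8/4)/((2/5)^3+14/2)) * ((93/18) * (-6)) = -7750/883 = -8.78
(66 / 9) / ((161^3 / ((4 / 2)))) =44 / 12519843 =0.00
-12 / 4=-3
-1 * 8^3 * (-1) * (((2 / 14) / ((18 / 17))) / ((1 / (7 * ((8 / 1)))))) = 34816 / 9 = 3868.44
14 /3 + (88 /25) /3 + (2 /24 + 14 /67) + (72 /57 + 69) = 29175421 /381900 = 76.40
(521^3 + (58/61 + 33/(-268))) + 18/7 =16183626594777/114436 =141420764.40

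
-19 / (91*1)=-19 / 91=-0.21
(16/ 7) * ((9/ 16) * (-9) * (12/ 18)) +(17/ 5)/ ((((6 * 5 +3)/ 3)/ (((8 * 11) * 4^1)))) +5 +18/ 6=3818/ 35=109.09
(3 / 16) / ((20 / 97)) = 291 / 320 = 0.91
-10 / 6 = -5 / 3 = -1.67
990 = 990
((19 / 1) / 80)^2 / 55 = 361 / 352000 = 0.00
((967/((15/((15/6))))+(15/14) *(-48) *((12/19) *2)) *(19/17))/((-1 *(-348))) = 76771/248472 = 0.31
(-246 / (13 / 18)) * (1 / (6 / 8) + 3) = -1476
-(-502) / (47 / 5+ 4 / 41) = 102910 / 1947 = 52.86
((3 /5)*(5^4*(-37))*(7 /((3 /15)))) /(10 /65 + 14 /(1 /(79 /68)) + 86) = -30663750 /6467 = -4741.57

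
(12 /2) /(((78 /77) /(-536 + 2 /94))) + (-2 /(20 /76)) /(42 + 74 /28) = -6061909427 /1909375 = -3174.81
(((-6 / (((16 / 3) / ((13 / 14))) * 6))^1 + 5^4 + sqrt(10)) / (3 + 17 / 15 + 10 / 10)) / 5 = 3 * sqrt(10) / 77 + 419883 / 17248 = 24.47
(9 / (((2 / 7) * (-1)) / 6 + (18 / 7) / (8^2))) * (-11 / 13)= 66528 / 65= 1023.51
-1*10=-10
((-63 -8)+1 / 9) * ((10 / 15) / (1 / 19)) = -24244 / 27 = -897.93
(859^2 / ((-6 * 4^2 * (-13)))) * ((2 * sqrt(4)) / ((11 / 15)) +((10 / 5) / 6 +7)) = 155692891 / 20592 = 7560.84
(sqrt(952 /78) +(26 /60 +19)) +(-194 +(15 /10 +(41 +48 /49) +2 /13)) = -1251067 /9555 +2 * sqrt(4641) /39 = -127.44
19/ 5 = 3.80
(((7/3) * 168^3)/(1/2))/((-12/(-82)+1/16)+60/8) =14515716096/5057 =2870420.43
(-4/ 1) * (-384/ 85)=1536/ 85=18.07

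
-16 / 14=-8 / 7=-1.14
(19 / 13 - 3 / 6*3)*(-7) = 7 / 26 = 0.27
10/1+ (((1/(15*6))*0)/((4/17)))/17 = 10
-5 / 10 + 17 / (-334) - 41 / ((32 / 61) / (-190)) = 39676893 / 2672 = 14849.14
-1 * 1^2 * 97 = -97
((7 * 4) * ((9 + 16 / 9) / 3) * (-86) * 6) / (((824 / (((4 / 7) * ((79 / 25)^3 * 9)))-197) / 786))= 181034785773408 / 851626897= 212575.23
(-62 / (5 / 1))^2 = 153.76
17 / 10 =1.70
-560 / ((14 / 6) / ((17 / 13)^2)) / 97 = -69360 / 16393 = -4.23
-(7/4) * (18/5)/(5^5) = -63/31250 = -0.00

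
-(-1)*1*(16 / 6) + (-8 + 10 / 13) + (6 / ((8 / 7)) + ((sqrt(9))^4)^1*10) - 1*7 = 125375 / 156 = 803.69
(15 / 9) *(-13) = -65 / 3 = -21.67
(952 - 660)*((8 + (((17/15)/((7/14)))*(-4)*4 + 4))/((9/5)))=-106288/27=-3936.59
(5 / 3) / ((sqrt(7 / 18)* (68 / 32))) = 1.26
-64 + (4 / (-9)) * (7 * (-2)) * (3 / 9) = -1672 / 27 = -61.93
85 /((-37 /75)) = -6375 /37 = -172.30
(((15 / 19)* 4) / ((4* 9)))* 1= 5 / 57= 0.09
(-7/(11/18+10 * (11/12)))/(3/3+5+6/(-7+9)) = -7/88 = -0.08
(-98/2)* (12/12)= -49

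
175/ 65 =2.69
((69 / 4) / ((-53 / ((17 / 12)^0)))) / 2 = -69 / 424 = -0.16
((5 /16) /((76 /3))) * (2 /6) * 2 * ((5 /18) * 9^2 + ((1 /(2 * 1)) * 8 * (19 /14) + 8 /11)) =22065 /93632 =0.24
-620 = -620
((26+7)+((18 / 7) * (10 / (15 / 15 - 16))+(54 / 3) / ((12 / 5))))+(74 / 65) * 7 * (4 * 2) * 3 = 209343 / 910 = 230.05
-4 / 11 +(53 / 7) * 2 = 1138 / 77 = 14.78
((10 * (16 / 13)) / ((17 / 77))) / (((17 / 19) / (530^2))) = 65753072000 / 3757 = 17501483.10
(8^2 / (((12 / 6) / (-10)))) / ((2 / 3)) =-480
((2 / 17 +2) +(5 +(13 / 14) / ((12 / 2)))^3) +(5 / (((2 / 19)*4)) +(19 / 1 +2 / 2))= 1722615353 / 10075968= 170.96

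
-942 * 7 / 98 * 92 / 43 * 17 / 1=-736644 / 301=-2447.32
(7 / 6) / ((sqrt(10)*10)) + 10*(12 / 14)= 7*sqrt(10) / 600 + 60 / 7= 8.61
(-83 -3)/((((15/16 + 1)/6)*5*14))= -4128/1085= -3.80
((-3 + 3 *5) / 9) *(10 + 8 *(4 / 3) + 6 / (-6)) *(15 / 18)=590 / 27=21.85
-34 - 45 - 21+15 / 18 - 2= -101.17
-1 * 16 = -16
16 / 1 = 16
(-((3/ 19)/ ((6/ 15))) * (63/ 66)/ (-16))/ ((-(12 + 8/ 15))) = -4725/ 2514688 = -0.00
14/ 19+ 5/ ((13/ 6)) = 752/ 247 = 3.04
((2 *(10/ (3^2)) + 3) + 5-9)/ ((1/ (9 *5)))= 55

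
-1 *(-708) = 708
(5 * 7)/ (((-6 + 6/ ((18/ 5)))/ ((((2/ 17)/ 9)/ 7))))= -10/ 663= -0.02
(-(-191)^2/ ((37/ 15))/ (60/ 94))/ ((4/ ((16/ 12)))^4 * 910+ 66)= -1714607/ 5459424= -0.31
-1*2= -2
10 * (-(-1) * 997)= 9970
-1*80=-80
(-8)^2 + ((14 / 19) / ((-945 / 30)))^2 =1871440 / 29241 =64.00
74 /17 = 4.35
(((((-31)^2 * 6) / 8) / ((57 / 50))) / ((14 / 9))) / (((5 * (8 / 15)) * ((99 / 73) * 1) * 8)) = 5261475 / 374528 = 14.05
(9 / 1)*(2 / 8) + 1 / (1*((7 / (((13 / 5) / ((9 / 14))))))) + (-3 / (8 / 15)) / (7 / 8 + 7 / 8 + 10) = 19873 / 8460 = 2.35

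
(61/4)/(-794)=-61/3176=-0.02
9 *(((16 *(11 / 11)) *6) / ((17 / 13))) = 660.71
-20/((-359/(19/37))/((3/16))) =285/53132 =0.01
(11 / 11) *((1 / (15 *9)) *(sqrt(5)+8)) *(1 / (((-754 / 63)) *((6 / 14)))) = -196 / 16965 - 49 *sqrt(5) / 33930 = -0.01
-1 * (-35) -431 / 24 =409 / 24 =17.04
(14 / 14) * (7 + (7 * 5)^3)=42882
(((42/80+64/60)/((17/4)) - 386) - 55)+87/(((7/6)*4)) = -753239/1785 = -421.98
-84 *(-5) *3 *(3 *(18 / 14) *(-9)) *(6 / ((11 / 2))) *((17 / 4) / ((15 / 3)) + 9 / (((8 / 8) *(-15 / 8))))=2073276 / 11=188479.64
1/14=0.07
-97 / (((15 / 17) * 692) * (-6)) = 1649 / 62280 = 0.03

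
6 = 6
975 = 975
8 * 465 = 3720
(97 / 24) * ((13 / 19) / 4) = 1261 / 1824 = 0.69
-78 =-78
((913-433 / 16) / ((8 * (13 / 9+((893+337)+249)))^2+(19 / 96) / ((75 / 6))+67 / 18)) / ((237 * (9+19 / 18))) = 172226250 / 64985264524089187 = 0.00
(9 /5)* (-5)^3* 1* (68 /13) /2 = -7650 /13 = -588.46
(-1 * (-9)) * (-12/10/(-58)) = 27/145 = 0.19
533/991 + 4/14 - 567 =-3927566/6937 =-566.18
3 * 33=99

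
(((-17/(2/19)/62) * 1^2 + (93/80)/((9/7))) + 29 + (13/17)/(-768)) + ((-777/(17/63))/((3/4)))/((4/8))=-5161254117/674560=-7651.29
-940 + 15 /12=-3755 /4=-938.75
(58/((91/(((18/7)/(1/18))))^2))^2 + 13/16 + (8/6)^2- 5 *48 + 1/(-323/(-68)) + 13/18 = -566785873751073/50053138333744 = -11.32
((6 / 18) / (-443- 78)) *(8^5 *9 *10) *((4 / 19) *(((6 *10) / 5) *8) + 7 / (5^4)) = -47212068864 / 1237375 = -38155.02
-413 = -413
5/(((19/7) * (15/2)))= 14/57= 0.25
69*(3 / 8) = 207 / 8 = 25.88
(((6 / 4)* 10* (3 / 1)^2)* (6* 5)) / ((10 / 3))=1215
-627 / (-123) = 209 / 41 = 5.10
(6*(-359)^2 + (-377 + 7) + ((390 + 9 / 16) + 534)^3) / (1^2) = 3240360199193 / 4096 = 791103564.26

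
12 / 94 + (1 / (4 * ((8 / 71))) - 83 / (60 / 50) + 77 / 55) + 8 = -1295401 / 22560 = -57.42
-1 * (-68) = 68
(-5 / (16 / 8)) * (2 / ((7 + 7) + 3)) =-0.29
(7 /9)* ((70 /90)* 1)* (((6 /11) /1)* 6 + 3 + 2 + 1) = 1666 /297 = 5.61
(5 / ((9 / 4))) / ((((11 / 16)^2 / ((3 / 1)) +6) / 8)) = 2.89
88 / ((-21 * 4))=-1.05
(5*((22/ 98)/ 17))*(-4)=-220/ 833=-0.26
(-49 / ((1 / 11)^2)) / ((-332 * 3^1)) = 5929 / 996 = 5.95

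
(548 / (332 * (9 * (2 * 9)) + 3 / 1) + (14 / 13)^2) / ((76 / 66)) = 58491752 / 57570019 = 1.02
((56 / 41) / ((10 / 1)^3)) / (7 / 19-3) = -133 / 256250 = -0.00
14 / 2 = 7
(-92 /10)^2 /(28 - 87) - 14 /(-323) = -662818 /476425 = -1.39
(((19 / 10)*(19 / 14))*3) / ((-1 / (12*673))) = -2186577 / 35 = -62473.63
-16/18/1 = -8/9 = -0.89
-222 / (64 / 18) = -999 / 16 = -62.44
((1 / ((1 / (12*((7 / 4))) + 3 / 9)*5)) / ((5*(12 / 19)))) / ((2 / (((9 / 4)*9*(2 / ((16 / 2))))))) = 10773 / 25600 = 0.42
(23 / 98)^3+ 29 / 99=28499101 / 93178008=0.31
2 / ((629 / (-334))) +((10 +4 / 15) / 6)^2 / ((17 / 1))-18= -24060377 / 1273725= -18.89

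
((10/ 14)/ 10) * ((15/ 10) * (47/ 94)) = 3/ 56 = 0.05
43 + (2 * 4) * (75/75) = 51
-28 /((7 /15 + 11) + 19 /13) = -5460 /2521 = -2.17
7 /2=3.50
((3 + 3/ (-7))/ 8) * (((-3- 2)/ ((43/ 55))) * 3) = -7425/ 1204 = -6.17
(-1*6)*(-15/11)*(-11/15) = -6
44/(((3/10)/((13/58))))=2860/87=32.87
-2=-2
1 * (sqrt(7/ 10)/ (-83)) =-0.01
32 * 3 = 96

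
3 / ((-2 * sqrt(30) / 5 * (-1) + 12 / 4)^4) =25225 / 7203 - 4600 * sqrt(30) / 7203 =0.00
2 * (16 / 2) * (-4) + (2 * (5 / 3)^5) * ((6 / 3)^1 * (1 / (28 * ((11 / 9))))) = -129931 / 2079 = -62.50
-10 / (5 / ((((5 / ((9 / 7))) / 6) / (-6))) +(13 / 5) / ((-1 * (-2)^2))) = 1400 / 6571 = 0.21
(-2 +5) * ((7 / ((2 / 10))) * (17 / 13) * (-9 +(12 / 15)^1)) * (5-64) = 863583 / 13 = 66429.46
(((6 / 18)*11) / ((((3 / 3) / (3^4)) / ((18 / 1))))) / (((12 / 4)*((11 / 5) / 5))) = 4050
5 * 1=5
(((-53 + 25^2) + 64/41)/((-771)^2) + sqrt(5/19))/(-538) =-sqrt(95)/10222 - 11758/6556089789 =-0.00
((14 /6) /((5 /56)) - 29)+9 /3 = 2 /15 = 0.13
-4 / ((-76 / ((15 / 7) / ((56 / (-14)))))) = -15 / 532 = -0.03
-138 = -138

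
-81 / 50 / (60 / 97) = -2619 / 1000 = -2.62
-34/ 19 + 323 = 6103/ 19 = 321.21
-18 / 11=-1.64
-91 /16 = -5.69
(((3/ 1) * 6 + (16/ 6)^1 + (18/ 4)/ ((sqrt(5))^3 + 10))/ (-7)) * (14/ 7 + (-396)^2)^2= -6959503490092/ 105 - 110663483058 * sqrt(5)/ 35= -73351016212.63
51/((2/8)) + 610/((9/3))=1222/3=407.33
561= 561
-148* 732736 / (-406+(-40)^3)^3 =13555616 / 33395580429427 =0.00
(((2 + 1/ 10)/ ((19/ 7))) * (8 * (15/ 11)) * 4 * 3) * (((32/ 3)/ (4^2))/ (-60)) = -1176/ 1045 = -1.13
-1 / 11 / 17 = -0.01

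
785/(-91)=-785/91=-8.63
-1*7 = -7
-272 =-272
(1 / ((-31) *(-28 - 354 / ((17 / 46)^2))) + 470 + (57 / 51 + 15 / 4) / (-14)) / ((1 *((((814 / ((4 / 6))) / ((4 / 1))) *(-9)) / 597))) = -522099852513287 / 5115651448446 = -102.06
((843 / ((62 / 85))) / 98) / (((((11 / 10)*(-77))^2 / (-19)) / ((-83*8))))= 22599987000 / 1089744271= 20.74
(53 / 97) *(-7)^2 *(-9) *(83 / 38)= -1939959 / 3686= -526.30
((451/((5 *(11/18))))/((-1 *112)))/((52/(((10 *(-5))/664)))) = 1845/966784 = 0.00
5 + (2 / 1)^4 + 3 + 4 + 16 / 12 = 29.33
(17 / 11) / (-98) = -17 / 1078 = -0.02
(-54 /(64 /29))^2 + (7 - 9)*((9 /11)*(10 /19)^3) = 598.48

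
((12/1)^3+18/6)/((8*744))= 577/1984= 0.29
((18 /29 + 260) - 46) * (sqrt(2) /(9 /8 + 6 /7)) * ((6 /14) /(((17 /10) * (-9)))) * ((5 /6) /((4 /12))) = -1244800 * sqrt(2) /164169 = -10.72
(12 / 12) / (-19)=-1 / 19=-0.05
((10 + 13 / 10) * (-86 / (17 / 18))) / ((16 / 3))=-192.93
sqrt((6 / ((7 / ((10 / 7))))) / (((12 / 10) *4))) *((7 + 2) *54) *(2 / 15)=32.73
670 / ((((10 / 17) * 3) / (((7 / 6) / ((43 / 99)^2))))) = 8682597 / 3698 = 2347.92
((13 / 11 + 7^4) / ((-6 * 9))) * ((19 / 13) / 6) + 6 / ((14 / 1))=-93761 / 9009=-10.41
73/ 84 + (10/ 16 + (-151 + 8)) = -23773/ 168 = -141.51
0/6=0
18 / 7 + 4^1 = 46 / 7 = 6.57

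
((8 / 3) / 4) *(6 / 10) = 2 / 5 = 0.40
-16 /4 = -4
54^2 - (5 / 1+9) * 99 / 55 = 14454 / 5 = 2890.80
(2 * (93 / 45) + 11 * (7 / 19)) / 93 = 2333 / 26505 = 0.09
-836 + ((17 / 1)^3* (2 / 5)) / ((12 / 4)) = -2714 / 15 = -180.93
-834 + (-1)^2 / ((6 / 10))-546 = -4135 / 3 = -1378.33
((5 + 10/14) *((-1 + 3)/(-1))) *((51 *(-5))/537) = 6800/1253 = 5.43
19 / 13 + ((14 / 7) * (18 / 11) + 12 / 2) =1535 / 143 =10.73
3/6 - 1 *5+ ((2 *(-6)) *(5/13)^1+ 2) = -7.12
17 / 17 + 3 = 4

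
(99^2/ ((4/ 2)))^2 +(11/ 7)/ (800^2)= 107586753120011/ 4480000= 24014900.25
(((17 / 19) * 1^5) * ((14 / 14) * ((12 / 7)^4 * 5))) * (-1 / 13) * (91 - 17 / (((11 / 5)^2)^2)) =-2329586127360 / 8682801127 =-268.30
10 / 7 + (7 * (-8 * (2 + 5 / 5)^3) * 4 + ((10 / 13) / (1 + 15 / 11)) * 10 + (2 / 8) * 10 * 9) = -14245253 / 2366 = -6020.82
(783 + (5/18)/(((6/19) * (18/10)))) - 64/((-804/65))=788.66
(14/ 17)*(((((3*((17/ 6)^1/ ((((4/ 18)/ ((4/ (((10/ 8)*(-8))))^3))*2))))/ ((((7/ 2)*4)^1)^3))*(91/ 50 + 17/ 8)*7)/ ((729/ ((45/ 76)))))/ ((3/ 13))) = -3419/ 95760000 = -0.00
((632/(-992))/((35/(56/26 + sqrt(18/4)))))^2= 0.01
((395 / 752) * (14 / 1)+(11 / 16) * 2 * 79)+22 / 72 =196753 / 1692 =116.28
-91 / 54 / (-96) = 91 / 5184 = 0.02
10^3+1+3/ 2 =1002.50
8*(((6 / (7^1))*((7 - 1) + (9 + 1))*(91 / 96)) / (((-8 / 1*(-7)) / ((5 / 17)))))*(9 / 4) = 585 / 476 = 1.23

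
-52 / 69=-0.75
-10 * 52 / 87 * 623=-323960 / 87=-3723.68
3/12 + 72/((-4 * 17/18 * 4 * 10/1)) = -77/340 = -0.23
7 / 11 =0.64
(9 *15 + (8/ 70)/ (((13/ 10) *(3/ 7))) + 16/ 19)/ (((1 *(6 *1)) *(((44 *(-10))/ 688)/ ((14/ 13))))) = -60688222/ 1589445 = -38.18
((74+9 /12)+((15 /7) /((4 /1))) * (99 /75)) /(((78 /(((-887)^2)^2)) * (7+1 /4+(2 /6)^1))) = 3269586836344802 /41405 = 78965990492.57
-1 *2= -2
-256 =-256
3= 3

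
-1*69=-69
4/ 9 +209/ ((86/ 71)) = 133895/ 774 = 172.99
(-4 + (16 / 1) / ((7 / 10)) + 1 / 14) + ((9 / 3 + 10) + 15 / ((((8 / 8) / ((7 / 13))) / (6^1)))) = 14631 / 182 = 80.39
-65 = -65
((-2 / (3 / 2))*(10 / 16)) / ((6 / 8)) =-10 / 9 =-1.11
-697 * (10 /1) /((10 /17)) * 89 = -1054561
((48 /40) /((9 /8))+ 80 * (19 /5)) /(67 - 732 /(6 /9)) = -4576 /15465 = -0.30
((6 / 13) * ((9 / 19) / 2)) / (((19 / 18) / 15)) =7290 / 4693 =1.55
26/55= 0.47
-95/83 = -1.14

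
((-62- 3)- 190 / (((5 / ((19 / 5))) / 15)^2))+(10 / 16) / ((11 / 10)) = -5446503 / 220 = -24756.83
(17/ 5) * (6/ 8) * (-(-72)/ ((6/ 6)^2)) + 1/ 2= 1841/ 10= 184.10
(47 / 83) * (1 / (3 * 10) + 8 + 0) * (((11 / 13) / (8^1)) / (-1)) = -124597 / 258960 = -0.48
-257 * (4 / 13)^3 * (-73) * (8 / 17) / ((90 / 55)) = 52830976 / 336141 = 157.17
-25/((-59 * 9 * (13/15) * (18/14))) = 875/20709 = 0.04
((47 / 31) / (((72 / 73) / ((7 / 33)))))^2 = 576816289 / 5425206336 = 0.11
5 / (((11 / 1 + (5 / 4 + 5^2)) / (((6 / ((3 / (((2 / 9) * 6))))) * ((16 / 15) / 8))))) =64 / 1341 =0.05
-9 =-9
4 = 4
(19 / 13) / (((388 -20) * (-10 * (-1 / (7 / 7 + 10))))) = 209 / 47840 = 0.00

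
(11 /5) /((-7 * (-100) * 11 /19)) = 19 /3500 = 0.01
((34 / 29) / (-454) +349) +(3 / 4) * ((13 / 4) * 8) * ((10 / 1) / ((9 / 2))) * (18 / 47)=113114890 / 309401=365.59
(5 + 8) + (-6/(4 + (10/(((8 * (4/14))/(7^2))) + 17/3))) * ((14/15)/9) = 1048291/80655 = 13.00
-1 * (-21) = 21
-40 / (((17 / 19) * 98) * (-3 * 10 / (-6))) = -76 / 833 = -0.09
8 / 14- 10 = -66 / 7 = -9.43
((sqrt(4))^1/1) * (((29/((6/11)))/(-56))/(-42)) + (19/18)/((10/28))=11763/3920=3.00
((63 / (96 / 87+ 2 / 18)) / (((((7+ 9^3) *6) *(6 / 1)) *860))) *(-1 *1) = -1827 / 802593280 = -0.00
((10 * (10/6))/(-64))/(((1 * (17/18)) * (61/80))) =-375/1037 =-0.36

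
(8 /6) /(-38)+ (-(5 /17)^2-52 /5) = -866611 /82365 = -10.52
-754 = -754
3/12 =1/4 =0.25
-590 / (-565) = 118 / 113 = 1.04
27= 27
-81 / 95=-0.85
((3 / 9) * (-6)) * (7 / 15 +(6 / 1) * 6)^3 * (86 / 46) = -14075389778 / 77625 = -181325.47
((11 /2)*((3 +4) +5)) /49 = 66 /49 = 1.35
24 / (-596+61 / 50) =-400 / 9913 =-0.04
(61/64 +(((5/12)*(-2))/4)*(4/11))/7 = 1853/14784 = 0.13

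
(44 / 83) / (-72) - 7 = -7.01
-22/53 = -0.42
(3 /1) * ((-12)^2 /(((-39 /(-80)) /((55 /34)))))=316800 /221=1433.48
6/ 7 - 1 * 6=-36/ 7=-5.14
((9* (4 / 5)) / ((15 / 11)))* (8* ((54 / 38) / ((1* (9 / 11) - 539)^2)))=107811 / 520220000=0.00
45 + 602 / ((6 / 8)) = 2543 / 3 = 847.67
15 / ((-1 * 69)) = -5 / 23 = -0.22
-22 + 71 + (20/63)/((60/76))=9337/189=49.40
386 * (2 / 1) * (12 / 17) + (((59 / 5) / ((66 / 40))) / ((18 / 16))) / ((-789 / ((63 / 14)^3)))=26764644 / 49181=544.21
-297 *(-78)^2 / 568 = -451737 / 142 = -3181.25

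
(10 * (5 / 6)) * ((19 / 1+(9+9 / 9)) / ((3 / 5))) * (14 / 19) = 50750 / 171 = 296.78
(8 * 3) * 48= 1152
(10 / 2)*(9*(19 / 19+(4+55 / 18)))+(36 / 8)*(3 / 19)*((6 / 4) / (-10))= 275419 / 760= 362.39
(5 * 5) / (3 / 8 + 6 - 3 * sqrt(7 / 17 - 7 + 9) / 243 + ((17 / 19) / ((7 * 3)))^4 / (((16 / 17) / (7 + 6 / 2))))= 2447671530057996025 * sqrt(697) / 5479088162409150451272 + 21486696578028224719225 / 5479088162409150451272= 3.93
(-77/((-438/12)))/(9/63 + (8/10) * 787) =5390/1608993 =0.00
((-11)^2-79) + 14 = 56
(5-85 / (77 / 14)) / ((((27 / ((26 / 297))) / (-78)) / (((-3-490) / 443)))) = -38325820 / 13025529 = -2.94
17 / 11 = 1.55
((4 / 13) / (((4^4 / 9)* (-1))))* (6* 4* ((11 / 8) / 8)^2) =-0.01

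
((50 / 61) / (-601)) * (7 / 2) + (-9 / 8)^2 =2958341 / 2346304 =1.26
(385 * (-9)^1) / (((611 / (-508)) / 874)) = 1538432280 / 611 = 2517892.44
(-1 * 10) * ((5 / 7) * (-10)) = 500 / 7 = 71.43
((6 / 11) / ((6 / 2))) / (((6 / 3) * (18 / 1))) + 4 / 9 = 89 / 198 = 0.45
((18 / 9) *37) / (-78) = -37 / 39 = -0.95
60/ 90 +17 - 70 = -157/ 3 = -52.33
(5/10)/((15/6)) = 1/5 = 0.20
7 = 7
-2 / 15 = -0.13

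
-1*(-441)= 441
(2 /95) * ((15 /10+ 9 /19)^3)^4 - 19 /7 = 42710527141226370117067 /602871570914917197824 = 70.85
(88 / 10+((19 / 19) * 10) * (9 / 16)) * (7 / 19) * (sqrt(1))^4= 4039 / 760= 5.31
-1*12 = -12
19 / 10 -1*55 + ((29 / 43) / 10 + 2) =-10972 / 215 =-51.03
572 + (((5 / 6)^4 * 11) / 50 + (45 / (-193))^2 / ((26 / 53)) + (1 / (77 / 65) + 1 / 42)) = 55386336876235 / 96645957408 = 573.08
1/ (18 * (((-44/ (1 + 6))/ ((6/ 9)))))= -0.01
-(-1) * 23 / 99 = 23 / 99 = 0.23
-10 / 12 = -5 / 6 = -0.83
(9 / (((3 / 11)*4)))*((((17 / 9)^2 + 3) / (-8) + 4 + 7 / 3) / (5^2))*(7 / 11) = 6251 / 5400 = 1.16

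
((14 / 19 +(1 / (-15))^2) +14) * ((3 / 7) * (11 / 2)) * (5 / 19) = 693209 / 75810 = 9.14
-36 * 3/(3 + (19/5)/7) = -945/31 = -30.48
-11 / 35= -0.31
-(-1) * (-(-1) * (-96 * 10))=-960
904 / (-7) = -904 / 7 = -129.14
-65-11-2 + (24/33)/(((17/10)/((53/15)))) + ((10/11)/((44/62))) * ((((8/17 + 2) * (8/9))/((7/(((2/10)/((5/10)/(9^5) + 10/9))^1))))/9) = -61931115698/809764791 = -76.48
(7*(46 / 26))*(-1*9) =-1449 / 13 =-111.46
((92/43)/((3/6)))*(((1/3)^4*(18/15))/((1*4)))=92/5805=0.02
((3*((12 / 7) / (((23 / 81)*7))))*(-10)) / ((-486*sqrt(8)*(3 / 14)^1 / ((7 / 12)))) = 5*sqrt(2) / 138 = 0.05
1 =1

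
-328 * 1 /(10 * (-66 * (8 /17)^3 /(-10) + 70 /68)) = -1611464 /84367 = -19.10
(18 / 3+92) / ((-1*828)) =-49 / 414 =-0.12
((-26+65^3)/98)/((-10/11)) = -3082.23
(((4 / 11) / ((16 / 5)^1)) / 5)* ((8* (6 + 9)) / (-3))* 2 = -20 / 11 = -1.82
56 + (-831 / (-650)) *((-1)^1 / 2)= 71969 / 1300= 55.36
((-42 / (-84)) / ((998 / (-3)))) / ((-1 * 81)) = 1 / 53892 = 0.00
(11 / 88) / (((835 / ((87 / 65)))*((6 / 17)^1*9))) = 493 / 7815600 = 0.00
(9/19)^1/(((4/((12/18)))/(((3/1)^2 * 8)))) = 108/19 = 5.68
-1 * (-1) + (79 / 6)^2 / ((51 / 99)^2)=654.25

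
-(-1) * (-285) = -285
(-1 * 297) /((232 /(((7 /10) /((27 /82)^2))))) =-129437 /15660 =-8.27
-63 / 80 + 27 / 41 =-423 / 3280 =-0.13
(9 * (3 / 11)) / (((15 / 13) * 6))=39 / 110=0.35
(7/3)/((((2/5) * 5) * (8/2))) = 0.29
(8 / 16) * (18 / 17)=9 / 17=0.53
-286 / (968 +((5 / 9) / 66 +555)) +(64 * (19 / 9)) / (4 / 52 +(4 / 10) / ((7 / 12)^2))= 3497640098836 / 32478449967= 107.69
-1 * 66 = -66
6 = 6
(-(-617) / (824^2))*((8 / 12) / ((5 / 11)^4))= 0.01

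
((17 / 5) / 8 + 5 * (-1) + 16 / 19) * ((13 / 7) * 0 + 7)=-19859 / 760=-26.13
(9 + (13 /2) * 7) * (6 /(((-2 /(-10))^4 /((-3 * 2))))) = -1226250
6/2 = 3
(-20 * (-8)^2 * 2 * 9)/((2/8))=-92160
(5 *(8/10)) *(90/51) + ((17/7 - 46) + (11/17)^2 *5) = -69630/2023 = -34.42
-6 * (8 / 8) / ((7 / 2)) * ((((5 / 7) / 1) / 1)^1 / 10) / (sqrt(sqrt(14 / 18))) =-6 * sqrt(3) * 7^(3 / 4) / 343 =-0.13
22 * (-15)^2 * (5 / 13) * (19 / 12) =78375 / 26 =3014.42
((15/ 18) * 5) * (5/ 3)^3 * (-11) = -212.19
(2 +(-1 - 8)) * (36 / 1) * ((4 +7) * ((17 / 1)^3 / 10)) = -6809418 / 5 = -1361883.60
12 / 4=3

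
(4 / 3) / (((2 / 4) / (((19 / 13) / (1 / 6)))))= 304 / 13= 23.38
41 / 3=13.67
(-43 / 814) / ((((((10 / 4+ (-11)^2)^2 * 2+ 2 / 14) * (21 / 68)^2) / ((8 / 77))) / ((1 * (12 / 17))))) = -374272 / 281059590735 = -0.00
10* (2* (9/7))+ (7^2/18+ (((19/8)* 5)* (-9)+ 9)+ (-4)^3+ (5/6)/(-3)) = -67393/504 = -133.72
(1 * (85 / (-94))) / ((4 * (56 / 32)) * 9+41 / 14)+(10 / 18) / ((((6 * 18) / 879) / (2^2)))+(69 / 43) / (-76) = 207291785551 / 11483297748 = 18.05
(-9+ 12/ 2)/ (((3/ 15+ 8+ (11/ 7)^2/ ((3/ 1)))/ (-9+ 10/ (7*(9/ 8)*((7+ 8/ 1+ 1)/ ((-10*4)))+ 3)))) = 166845/ 6632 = 25.16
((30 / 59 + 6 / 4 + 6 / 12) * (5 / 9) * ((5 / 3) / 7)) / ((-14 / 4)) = -7400 / 78057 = -0.09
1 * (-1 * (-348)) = 348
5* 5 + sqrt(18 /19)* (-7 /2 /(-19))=21* sqrt(38) /722 + 25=25.18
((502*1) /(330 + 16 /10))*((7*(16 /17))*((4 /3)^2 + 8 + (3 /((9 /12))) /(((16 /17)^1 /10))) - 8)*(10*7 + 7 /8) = 508704210 /14093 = 36096.23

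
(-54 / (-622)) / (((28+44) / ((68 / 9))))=17 / 1866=0.01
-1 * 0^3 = 0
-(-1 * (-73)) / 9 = -73 / 9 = -8.11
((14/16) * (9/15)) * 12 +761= 7673/10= 767.30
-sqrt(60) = -2 * sqrt(15) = -7.75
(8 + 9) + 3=20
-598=-598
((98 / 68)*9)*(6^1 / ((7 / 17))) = 189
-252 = -252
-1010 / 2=-505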